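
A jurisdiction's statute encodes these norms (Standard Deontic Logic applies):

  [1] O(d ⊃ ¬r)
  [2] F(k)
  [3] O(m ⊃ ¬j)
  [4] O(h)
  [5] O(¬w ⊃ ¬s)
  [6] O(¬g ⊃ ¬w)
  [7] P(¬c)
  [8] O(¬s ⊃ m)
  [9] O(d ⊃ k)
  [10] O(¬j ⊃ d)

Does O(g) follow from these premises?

Yes

F(k) at premise 2 means O(¬k).
Premise 9, O(d ⊃ k), contraposes to O(¬k ⊃ ¬d); with O(¬k) we get O(¬d).
The contrapositive of premise 10 (O(¬j ⊃ d)) is O(¬d ⊃ j), and O(¬d) is already established, so O(j).
Premise 3, O(m ⊃ ¬j), contraposes to O(j ⊃ ¬m); with O(j) we get O(¬m).
The contrapositive of premise 8 (O(¬s ⊃ m)) is O(¬m ⊃ s), and O(¬m) is already established, so O(s).
Premise 5, O(¬w ⊃ ¬s), contraposes to O(s ⊃ w); with O(s) we get O(w).
Premise 6, O(¬g ⊃ ¬w), contraposes to O(w ⊃ g); with O(w) we get O(g).
Premises 1, 4, 7 do not contribute to this derivation.
So O(g) follows.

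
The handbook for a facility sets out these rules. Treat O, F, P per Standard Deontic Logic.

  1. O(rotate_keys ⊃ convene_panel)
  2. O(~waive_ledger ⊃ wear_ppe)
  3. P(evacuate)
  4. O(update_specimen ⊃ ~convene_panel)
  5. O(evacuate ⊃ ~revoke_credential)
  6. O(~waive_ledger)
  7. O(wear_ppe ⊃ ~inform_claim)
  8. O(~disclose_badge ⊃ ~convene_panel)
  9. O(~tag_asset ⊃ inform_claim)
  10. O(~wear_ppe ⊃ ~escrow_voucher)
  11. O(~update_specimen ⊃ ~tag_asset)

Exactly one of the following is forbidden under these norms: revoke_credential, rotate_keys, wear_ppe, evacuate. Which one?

From premise 6 we have O(~waive_ledger).
From O(~waive_ledger) and premise 2, O(~waive_ledger ⊃ wear_ppe), we obtain O(wear_ppe).
Applying K to premise 7 (O(wear_ppe ⊃ ~inform_claim)) and O(wear_ppe) yields O(~inform_claim).
Premise 9 is O(~tag_asset ⊃ inform_claim); contrapositively O(~inform_claim ⊃ tag_asset). Since O(~inform_claim) holds, K gives O(tag_asset).
Premise 11, O(~update_specimen ⊃ ~tag_asset), contraposes to O(tag_asset ⊃ update_specimen); with O(tag_asset) we get O(update_specimen).
From O(update_specimen) and premise 4, O(update_specimen ⊃ ~convene_panel), we obtain O(~convene_panel).
Premise 1, O(rotate_keys ⊃ convene_panel), contraposes to O(~convene_panel ⊃ ~rotate_keys); with O(~convene_panel) we get O(~rotate_keys).
So O(~rotate_keys) holds, i.e. rotate_keys is forbidden. None of the other listed options is forbidden under the premises.

rotate_keys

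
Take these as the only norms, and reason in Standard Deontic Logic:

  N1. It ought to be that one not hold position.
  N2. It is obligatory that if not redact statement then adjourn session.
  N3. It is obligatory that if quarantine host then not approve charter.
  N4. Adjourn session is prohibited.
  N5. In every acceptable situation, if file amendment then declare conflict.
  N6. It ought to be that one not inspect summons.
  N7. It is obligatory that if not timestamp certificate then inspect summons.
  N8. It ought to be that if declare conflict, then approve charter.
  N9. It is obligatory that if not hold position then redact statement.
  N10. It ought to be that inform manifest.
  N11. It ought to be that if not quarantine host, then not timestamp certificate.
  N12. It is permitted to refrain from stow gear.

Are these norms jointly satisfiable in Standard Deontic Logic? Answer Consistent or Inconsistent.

Consistent

Premise 2 is O(¬redact_statement → adjourn_session), but O(¬redact_statement) is not derivable from the premises, so it does not yield O(adjourn_session).
So O(adjourn_session) is not derivable, and the apparent clash with O(¬adjourn_session) does not arise.
A world satisfying every obligation exists (e.g. adjourn_session=false, approve_charter=false, declare_conflict=false, file_amendment=false, hold_position=false, inform_manifest=true, inspect_summons=false, quarantine_host=true, redact_statement=true, stow_gear=false, timestamp_certificate=true); no atom is both obligatory and forbidden, so the set is consistent.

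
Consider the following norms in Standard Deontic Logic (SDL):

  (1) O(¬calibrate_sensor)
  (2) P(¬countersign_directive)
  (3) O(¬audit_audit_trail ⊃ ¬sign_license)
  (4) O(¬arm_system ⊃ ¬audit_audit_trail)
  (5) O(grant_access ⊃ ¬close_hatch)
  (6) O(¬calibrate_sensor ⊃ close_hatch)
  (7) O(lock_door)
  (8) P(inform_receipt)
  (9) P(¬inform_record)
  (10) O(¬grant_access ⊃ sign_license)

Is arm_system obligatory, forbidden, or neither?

Premise 1 states O(¬calibrate_sensor) outright.
With premise 6, O(¬calibrate_sensor ⊃ close_hatch), the K-axiom yields O(close_hatch).
Premise 5 is O(grant_access ⊃ ¬close_hatch); contrapositively O(close_hatch ⊃ ¬grant_access). Since O(close_hatch) holds, K gives O(¬grant_access).
With premise 10, O(¬grant_access ⊃ sign_license), the K-axiom yields O(sign_license).
The contrapositive of premise 3 (O(¬audit_audit_trail ⊃ ¬sign_license)) is O(sign_license ⊃ audit_audit_trail), and O(sign_license) is already established, so O(audit_audit_trail).
Premise 4, O(¬arm_system ⊃ ¬audit_audit_trail), contraposes to O(audit_audit_trail ⊃ arm_system); with O(audit_audit_trail) we get O(arm_system).
Premises 2, 7, 8, 9 do not contribute to this derivation.
Hence arm_system is obligatory.

Obligatory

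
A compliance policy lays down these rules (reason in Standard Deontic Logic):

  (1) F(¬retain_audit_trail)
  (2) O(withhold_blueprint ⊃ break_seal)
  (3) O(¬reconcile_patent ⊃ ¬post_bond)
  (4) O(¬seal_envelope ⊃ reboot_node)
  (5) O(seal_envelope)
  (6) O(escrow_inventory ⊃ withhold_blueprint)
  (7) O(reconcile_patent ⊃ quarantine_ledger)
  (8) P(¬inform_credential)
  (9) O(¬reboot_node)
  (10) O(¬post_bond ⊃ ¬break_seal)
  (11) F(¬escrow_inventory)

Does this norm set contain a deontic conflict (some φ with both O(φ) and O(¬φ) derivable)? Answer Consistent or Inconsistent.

Consistent

Premise 4 is O(¬seal_envelope ⊃ reboot_node), but O(¬seal_envelope) is not derivable from the premises, so it does not yield O(reboot_node).
So O(reboot_node) is not derivable, and the apparent clash with O(¬reboot_node) does not arise.
A world satisfying every obligation exists (e.g. break_seal=true, escrow_inventory=true, inform_credential=false, post_bond=true, quarantine_ledger=true, reboot_node=false, reconcile_patent=true, retain_audit_trail=true, seal_envelope=true, withhold_blueprint=true); no atom is both obligatory and forbidden, so the set is consistent.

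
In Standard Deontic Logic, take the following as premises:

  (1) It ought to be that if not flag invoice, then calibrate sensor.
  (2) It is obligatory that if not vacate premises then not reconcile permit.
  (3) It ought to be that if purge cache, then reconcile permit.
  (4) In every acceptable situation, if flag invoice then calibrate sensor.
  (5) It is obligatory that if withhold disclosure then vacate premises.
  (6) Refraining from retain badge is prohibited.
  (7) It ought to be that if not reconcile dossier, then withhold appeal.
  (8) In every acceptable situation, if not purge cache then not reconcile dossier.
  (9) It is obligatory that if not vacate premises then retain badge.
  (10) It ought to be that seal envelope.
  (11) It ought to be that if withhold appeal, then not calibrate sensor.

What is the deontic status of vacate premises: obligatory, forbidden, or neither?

Obligatory

Premises 4 and 1 are O(flag_invoice → calibrate_sensor) and O(¬flag_invoice → calibrate_sensor); every ideal world satisfies flag_invoice or ¬flag_invoice, so in either case calibrate_sensor holds — hence O(calibrate_sensor).
Premise 11, O(withhold_appeal → ¬calibrate_sensor), contraposes to O(calibrate_sensor → ¬withhold_appeal); with O(calibrate_sensor) we get O(¬withhold_appeal).
Premise 7 is O(¬reconcile_dossier → withhold_appeal); contrapositively O(¬withhold_appeal → reconcile_dossier). Since O(¬withhold_appeal) holds, K gives O(reconcile_dossier).
The contrapositive of premise 8 (O(¬purge_cache → ¬reconcile_dossier)) is O(reconcile_dossier → purge_cache), and O(reconcile_dossier) is already established, so O(purge_cache).
Applying K to premise 3 (O(purge_cache → reconcile_permit)) and O(purge_cache) yields O(reconcile_permit).
The contrapositive of premise 2 (O(¬vacate_premises → ¬reconcile_permit)) is O(reconcile_permit → vacate_premises), and O(reconcile_permit) is already established, so O(vacate_premises).
Premises 5, 6, 9, 10 do not contribute to this derivation.
Hence vacate_premises is obligatory.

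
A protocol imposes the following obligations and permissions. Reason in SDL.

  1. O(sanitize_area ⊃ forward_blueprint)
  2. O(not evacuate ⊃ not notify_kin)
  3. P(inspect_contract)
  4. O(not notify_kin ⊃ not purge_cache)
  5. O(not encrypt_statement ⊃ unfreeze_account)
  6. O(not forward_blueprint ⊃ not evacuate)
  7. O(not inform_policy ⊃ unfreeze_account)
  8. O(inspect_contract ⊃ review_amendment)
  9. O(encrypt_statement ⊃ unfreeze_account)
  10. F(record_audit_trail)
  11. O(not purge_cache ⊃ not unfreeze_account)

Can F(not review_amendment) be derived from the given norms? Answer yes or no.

Premise 8 is O(inspect_contract ⊃ review_amendment), but O(inspect_contract) is not derivable from the premises (the permission P(inspect_contract) asserts only not O(not inspect_contract), not O(inspect_contract)), so it does not yield O(review_amendment).
No other premise forces O(review_amendment). An ideal world satisfying every premise can still have not review_amendment true, so F(not review_amendment) is not derivable.

No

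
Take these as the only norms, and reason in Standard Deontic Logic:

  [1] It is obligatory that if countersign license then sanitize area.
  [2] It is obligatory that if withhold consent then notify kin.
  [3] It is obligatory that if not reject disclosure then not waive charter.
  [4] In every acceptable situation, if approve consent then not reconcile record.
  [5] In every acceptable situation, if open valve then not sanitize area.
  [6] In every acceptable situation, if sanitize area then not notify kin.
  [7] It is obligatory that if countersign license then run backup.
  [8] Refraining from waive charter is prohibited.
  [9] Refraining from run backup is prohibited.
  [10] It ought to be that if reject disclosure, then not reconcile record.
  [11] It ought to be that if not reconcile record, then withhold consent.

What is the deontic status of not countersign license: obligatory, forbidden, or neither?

Premise 8, F(¬waive_charter), is equivalent to O(waive_charter).
The contrapositive of premise 3 (O(¬reject_disclosure → ¬waive_charter)) is O(waive_charter → reject_disclosure), and O(waive_charter) is already established, so O(reject_disclosure).
With premise 10, O(reject_disclosure → ¬reconcile_record), the K-axiom yields O(¬reconcile_record).
With premise 11, O(¬reconcile_record → withhold_consent), the K-axiom yields O(withhold_consent).
Applying K to premise 2 (O(withhold_consent → notify_kin)) and O(withhold_consent) yields O(notify_kin).
Premise 6, O(sanitize_area → ¬notify_kin), contraposes to O(notify_kin → ¬sanitize_area); with O(notify_kin) we get O(¬sanitize_area).
Premise 1 is O(countersign_license → sanitize_area); contrapositively O(¬sanitize_area → ¬countersign_license). Since O(¬sanitize_area) holds, K gives O(¬countersign_license).
Premises 4, 5, 7, 9 do not contribute to this derivation.
Hence ¬countersign_license is obligatory.

Obligatory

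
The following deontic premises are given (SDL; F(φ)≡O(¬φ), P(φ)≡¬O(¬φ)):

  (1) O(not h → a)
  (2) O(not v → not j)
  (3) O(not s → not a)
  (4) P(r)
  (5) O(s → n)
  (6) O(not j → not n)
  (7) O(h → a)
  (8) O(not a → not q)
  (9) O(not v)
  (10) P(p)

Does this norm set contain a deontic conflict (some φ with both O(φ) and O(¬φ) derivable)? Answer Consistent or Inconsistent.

Premises 1 and 7 are O(not h → a) and O(h → a); every ideal world satisfies not h or h, so in either case a holds — hence O(a).
Premise 3, O(not s → not a), contraposes to O(a → s); with O(a) we get O(s).
Premise 5 is O(s → n); since O(s), deontic closure gives O(n).
Premise 6 is O(not j → not n); contrapositively O(n → j). Since O(n) holds, K gives O(j).
The contrapositive of premise 2 (O(not v → not j)) is O(j → v), and O(j) is already established, so O(v).
However, premise 9 gives O(not v).
We now have both O(v) and O(not v) — v is simultaneously obligatory and forbidden, violating the D-axiom.

Inconsistent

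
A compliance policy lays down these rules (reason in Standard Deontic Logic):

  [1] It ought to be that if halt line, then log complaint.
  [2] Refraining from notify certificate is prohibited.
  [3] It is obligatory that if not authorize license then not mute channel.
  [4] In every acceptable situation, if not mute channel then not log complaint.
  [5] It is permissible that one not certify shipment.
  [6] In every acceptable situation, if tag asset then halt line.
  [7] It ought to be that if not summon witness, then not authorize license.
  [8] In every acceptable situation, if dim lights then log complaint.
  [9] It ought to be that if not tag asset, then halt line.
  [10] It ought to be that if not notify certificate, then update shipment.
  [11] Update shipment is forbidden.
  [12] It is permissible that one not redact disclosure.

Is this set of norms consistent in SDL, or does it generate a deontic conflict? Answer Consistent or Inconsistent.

Premise 10 is O(¬notify_certificate → update_shipment), but O(¬notify_certificate) is not derivable from the premises, so it does not yield O(update_shipment).
So O(update_shipment) is not derivable, and the apparent clash with O(¬update_shipment) does not arise.
A world satisfying every obligation exists (e.g. authorize_license=true, certify_shipment=false, dim_lights=false, halt_line=true, log_complaint=true, mute_channel=true, notify_certificate=true, redact_disclosure=false, summon_witness=true, tag_asset=false, update_shipment=false); no atom is both obligatory and forbidden, so the set is consistent.

Consistent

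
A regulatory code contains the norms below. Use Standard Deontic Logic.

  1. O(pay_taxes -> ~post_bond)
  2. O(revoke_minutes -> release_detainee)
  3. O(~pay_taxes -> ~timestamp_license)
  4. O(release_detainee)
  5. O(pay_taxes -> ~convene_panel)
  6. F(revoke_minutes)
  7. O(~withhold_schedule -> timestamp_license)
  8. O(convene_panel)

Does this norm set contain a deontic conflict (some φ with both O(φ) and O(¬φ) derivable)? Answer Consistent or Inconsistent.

Premise 2 is O(revoke_minutes -> release_detainee); even if O(release_detainee) held, inferring O(revoke_minutes) would be affirming the consequent — invalid.
So O(revoke_minutes) is not derivable, and the apparent clash with O(~revoke_minutes) does not arise.
A world satisfying every obligation exists (e.g. convene_panel=true, pay_taxes=false, post_bond=false, release_detainee=true, revoke_minutes=false, timestamp_license=false, withhold_schedule=true); no atom is both obligatory and forbidden, so the set is consistent.

Consistent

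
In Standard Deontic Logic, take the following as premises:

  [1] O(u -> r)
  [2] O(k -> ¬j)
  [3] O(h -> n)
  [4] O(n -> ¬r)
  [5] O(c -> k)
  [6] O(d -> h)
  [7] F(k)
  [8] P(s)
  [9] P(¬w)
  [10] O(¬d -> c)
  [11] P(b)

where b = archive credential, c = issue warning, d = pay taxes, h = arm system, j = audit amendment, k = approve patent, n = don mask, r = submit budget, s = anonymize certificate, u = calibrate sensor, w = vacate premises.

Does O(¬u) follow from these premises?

Premise 7 is F(k), i.e. O(¬k).
The contrapositive of premise 5 (O(c -> k)) is O(¬k -> ¬c), and O(¬k) is already established, so O(¬c).
Premise 10 is O(¬d -> c); contrapositively O(¬c -> d). Since O(¬c) holds, K gives O(d).
Applying K to premise 6 (O(d -> h)) and O(d) yields O(h).
Applying K to premise 3 (O(h -> n)) and O(h) yields O(n).
Premise 4 is O(n -> ¬r); since O(n), deontic closure gives O(¬r).
Premise 1, O(u -> r), contraposes to O(¬r -> ¬u); with O(¬r) we get O(¬u).
Premises 2, 8, 9, 11 do not contribute to this derivation.
So O(¬u) follows.

Yes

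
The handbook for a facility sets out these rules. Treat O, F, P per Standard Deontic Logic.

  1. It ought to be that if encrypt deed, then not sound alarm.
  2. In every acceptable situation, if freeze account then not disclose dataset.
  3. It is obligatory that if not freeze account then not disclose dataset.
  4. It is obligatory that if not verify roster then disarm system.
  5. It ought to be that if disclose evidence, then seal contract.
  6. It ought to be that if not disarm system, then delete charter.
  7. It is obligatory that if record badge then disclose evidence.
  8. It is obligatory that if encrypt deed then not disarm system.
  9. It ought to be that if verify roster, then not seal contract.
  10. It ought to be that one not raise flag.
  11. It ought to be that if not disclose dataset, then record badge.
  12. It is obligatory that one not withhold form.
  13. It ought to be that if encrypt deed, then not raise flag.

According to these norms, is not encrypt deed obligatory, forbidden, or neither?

Premises 2 and 3 cover both cases: O(freeze_account → ¬disclose_dataset) and O(¬freeze_account → ¬disclose_dataset). Since freeze_account ∨ ¬freeze_account is a tautology, O(¬disclose_dataset) follows.
Applying K to premise 11 (O(¬disclose_dataset → record_badge)) and O(¬disclose_dataset) yields O(record_badge).
From O(record_badge) and premise 7, O(record_badge → disclose_evidence), we obtain O(disclose_evidence).
Premise 5 is O(disclose_evidence → seal_contract); since O(disclose_evidence), deontic closure gives O(seal_contract).
The contrapositive of premise 9 (O(verify_roster → ¬seal_contract)) is O(seal_contract → ¬verify_roster), and O(seal_contract) is already established, so O(¬verify_roster).
Applying K to premise 4 (O(¬verify_roster → disarm_system)) and O(¬verify_roster) yields O(disarm_system).
The contrapositive of premise 8 (O(encrypt_deed → ¬disarm_system)) is O(disarm_system → ¬encrypt_deed), and O(disarm_system) is already established, so O(¬encrypt_deed).
Premises 1, 6, 10, 12, 13 do not contribute to this derivation.
Hence ¬encrypt_deed is obligatory.

Obligatory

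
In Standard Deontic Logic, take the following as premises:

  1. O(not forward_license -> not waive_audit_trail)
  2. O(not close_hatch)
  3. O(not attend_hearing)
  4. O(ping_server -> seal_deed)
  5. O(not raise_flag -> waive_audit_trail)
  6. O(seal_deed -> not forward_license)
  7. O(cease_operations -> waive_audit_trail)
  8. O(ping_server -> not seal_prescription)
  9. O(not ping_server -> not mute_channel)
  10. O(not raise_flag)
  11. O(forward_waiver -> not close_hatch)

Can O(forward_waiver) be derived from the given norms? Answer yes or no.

Premise 11 is O(forward_waiver -> not close_hatch); even if O(not close_hatch) held, inferring O(forward_waiver) would be affirming the consequent — invalid.
No other premise forces O(forward_waiver). An ideal world satisfying every premise can still have forward_waiver false, so O(forward_waiver) is not derivable.

No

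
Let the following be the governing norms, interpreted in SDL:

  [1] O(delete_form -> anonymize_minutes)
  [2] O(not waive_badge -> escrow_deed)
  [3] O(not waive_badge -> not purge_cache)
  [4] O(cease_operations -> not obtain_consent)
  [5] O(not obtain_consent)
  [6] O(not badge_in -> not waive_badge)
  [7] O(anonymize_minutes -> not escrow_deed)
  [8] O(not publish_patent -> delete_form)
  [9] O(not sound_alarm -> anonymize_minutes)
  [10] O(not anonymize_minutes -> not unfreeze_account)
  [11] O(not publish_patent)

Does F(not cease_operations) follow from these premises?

Premise 4 is O(cease_operations -> not obtain_consent); even if O(not obtain_consent) held, inferring O(cease_operations) would be affirming the consequent — invalid.
No other premise forces O(cease_operations). An ideal world satisfying every premise can still have not cease_operations true, so F(not cease_operations) is not derivable.

No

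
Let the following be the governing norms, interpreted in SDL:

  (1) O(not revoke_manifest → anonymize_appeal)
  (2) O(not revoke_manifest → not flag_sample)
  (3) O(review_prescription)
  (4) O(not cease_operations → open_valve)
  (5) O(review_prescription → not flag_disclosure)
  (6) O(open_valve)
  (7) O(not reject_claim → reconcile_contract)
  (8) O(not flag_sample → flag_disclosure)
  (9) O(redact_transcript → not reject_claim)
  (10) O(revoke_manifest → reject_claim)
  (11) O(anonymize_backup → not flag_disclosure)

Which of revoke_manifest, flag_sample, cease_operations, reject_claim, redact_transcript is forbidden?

redact_transcript

Premise 3 gives O(review_prescription).
Applying K to premise 5 (O(review_prescription → not flag_disclosure)) and O(review_prescription) yields O(not flag_disclosure).
Premise 8 is O(not flag_sample → flag_disclosure); contrapositively O(not flag_disclosure → flag_sample). Since O(not flag_disclosure) holds, K gives O(flag_sample).
The contrapositive of premise 2 (O(not revoke_manifest → not flag_sample)) is O(flag_sample → revoke_manifest), and O(flag_sample) is already established, so O(revoke_manifest).
Premise 10 is O(revoke_manifest → reject_claim); since O(revoke_manifest), deontic closure gives O(reject_claim).
The contrapositive of premise 9 (O(redact_transcript → not reject_claim)) is O(reject_claim → not redact_transcript), and O(reject_claim) is already established, so O(not redact_transcript).
So O(not redact_transcript) holds, i.e. redact_transcript is forbidden. None of the other listed options is forbidden under the premises.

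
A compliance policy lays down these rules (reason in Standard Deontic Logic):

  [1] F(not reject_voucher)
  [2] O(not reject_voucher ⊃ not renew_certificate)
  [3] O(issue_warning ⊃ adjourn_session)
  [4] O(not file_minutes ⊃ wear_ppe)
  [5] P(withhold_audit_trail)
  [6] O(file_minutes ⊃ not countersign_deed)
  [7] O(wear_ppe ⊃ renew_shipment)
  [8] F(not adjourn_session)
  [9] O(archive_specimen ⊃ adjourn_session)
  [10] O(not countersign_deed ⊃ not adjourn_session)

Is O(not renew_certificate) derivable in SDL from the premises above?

No

Premise 2 is O(not reject_voucher ⊃ not renew_certificate), but O(not reject_voucher) is not derivable from the premises, so it does not yield O(not renew_certificate).
No other premise forces O(not renew_certificate). An ideal world satisfying every premise can still have not renew_certificate false, so O(not renew_certificate) is not derivable.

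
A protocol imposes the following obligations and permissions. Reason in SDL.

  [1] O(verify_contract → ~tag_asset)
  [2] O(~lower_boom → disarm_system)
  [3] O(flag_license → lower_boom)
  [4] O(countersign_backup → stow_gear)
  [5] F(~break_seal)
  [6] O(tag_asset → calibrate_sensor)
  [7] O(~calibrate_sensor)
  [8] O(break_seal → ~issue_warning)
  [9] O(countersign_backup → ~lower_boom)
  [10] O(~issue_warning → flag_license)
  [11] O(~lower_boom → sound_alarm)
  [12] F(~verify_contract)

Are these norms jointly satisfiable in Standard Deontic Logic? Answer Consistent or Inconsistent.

Consistent

Premise 6 is O(tag_asset → calibrate_sensor), but O(tag_asset) is not derivable from the premises, so it does not yield O(calibrate_sensor).
So O(calibrate_sensor) is not derivable, and the apparent clash with O(~calibrate_sensor) does not arise.
A world satisfying every obligation exists (e.g. break_seal=true, calibrate_sensor=false, countersign_backup=false, disarm_system=false, flag_license=true, issue_warning=false, lower_boom=true, sound_alarm=false, stow_gear=false, tag_asset=false, verify_contract=true); no atom is both obligatory and forbidden, so the set is consistent.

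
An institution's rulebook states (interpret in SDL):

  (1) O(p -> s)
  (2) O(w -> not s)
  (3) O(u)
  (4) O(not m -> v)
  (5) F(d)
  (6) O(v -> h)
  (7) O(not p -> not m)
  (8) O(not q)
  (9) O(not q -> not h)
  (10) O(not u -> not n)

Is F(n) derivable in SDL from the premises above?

Premise 10 is O(not u -> not n), but O(not u) is not derivable from the premises, so it does not yield O(not n).
No other premise forces O(not n). An ideal world satisfying every premise can still have n true, so F(n) is not derivable.

No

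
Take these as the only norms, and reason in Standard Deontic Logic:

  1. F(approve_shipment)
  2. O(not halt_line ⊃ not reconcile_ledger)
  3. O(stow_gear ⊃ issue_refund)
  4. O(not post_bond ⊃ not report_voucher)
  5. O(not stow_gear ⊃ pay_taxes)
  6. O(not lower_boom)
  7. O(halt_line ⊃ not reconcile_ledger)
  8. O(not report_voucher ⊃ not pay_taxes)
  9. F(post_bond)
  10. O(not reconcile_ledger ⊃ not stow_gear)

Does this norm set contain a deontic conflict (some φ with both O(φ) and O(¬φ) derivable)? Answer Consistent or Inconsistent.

By case analysis on halt_line: premise 7 gives O(halt_line ⊃ not reconcile_ledger) and premise 2 gives O(not halt_line ⊃ not reconcile_ledger), so O(not reconcile_ledger) either way.
With premise 10, O(not reconcile_ledger ⊃ not stow_gear), the K-axiom yields O(not stow_gear).
With premise 5, O(not stow_gear ⊃ pay_taxes), the K-axiom yields O(pay_taxes).
The contrapositive of premise 8 (O(not report_voucher ⊃ not pay_taxes)) is O(pay_taxes ⊃ report_voucher), and O(pay_taxes) is already established, so O(report_voucher).
Premise 4 is O(not post_bond ⊃ not report_voucher); contrapositively O(report_voucher ⊃ post_bond). Since O(report_voucher) holds, K gives O(post_bond).
Yet premise 9 is F(post_bond), i.e. O(not post_bond).
We now have both O(post_bond) and O(not post_bond) — post_bond is simultaneously obligatory and forbidden, violating the D-axiom.

Inconsistent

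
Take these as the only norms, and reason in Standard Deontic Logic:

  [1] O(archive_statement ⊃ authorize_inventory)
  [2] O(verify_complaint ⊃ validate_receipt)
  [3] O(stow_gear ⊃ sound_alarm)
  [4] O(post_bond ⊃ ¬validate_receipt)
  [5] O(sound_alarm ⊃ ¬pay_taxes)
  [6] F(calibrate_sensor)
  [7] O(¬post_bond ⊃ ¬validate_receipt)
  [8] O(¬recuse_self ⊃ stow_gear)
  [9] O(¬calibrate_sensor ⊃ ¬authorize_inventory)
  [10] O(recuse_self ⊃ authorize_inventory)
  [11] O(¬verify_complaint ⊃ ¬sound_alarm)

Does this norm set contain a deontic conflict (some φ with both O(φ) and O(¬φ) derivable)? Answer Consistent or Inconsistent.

Inconsistent

By case analysis on ¬post_bond: premise 7 gives O(¬post_bond ⊃ ¬validate_receipt) and premise 4 gives O(post_bond ⊃ ¬validate_receipt), so O(¬validate_receipt) either way.
Premise 2 is O(verify_complaint ⊃ validate_receipt); contrapositively O(¬validate_receipt ⊃ ¬verify_complaint). Since O(¬validate_receipt) holds, K gives O(¬verify_complaint).
Premise 11 is O(¬verify_complaint ⊃ ¬sound_alarm); since O(¬verify_complaint), deontic closure gives O(¬sound_alarm).
The contrapositive of premise 3 (O(stow_gear ⊃ sound_alarm)) is O(¬sound_alarm ⊃ ¬stow_gear), and O(¬sound_alarm) is already established, so O(¬stow_gear).
Premise 8 is O(¬recuse_self ⊃ stow_gear); contrapositively O(¬stow_gear ⊃ recuse_self). Since O(¬stow_gear) holds, K gives O(recuse_self).
Applying K to premise 10 (O(recuse_self ⊃ authorize_inventory)) and O(recuse_self) yields O(authorize_inventory).
Premise 9, O(¬calibrate_sensor ⊃ ¬authorize_inventory), contraposes to O(authorize_inventory ⊃ calibrate_sensor); with O(authorize_inventory) we get O(calibrate_sensor).
However, F(calibrate_sensor) at premise 6 amounts to O(¬calibrate_sensor).
We now have both O(calibrate_sensor) and O(¬calibrate_sensor) — calibrate_sensor is simultaneously obligatory and forbidden, violating the D-axiom.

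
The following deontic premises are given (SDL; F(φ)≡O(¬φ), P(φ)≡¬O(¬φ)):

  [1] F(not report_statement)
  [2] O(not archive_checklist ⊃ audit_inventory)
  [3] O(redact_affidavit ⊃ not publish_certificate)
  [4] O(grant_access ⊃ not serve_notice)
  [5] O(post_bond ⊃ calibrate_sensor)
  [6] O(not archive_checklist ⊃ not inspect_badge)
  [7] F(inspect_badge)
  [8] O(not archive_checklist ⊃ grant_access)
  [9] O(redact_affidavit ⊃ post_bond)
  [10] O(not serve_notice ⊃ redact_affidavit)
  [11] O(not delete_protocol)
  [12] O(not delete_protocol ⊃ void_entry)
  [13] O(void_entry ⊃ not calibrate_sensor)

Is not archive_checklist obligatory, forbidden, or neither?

Forbidden

Premise 11 states O(not delete_protocol) outright.
With premise 12, O(not delete_protocol ⊃ void_entry), the K-axiom yields O(void_entry).
Premise 13 is O(void_entry ⊃ not calibrate_sensor); since O(void_entry), deontic closure gives O(not calibrate_sensor).
The contrapositive of premise 5 (O(post_bond ⊃ calibrate_sensor)) is O(not calibrate_sensor ⊃ not post_bond), and O(not calibrate_sensor) is already established, so O(not post_bond).
Premise 9, O(redact_affidavit ⊃ post_bond), contraposes to O(not post_bond ⊃ not redact_affidavit); with O(not post_bond) we get O(not redact_affidavit).
Premise 10 is O(not serve_notice ⊃ redact_affidavit); contrapositively O(not redact_affidavit ⊃ serve_notice). Since O(not redact_affidavit) holds, K gives O(serve_notice).
Premise 4 is O(grant_access ⊃ not serve_notice); contrapositively O(serve_notice ⊃ not grant_access). Since O(serve_notice) holds, K gives O(not grant_access).
Premise 8, O(not archive_checklist ⊃ grant_access), contraposes to O(not grant_access ⊃ archive_checklist); with O(not grant_access) we get O(archive_checklist).
Premises 1, 2, 3, 6, 7 do not contribute to this derivation.
Thus O(archive_checklist), which is F(not archive_checklist): not archive_checklist is forbidden.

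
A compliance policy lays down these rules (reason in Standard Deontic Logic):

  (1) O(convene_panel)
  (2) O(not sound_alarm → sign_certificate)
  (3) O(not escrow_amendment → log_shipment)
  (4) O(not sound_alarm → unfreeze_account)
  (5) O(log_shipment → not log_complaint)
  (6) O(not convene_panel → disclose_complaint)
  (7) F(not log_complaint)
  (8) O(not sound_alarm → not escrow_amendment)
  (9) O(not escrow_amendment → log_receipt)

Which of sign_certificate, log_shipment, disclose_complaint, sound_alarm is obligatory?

sound_alarm

F(not log_complaint) at premise 7 means O(log_complaint).
Premise 5, O(log_shipment → not log_complaint), contraposes to O(log_complaint → not log_shipment); with O(log_complaint) we get O(not log_shipment).
Premise 3, O(not escrow_amendment → log_shipment), contraposes to O(not log_shipment → escrow_amendment); with O(not log_shipment) we get O(escrow_amendment).
Premise 8, O(not sound_alarm → not escrow_amendment), contraposes to O(escrow_amendment → sound_alarm); with O(escrow_amendment) we get O(sound_alarm).
So O(sound_alarm) holds — sound_alarm is obligatory. None of the other listed options is made obligatory by any chain of premises.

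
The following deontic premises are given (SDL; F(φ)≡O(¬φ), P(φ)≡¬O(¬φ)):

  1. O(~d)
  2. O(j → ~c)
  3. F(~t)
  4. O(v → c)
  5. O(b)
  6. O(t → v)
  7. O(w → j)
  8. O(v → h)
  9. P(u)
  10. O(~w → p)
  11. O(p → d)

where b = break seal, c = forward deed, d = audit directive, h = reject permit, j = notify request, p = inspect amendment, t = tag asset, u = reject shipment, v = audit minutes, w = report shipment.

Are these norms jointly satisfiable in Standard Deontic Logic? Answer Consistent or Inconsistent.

From premise 1 we have O(~d).
Premise 11, O(p → d), contraposes to O(~d → ~p); with O(~d) we get O(~p).
Premise 10, O(~w → p), contraposes to O(~p → w); with O(~p) we get O(w).
Applying K to premise 7 (O(w → j)) and O(w) yields O(j).
Applying K to premise 2 (O(j → ~c)) and O(j) yields O(~c).
The contrapositive of premise 4 (O(v → c)) is O(~c → ~v), and O(~c) is already established, so O(~v).
The contrapositive of premise 6 (O(t → v)) is O(~v → ~t), and O(~v) is already established, so O(~t).
Yet premise 3 is F(~t), i.e. O(t).
We now have both O(~t) and O(t) — t is simultaneously obligatory and forbidden, violating the D-axiom.

Inconsistent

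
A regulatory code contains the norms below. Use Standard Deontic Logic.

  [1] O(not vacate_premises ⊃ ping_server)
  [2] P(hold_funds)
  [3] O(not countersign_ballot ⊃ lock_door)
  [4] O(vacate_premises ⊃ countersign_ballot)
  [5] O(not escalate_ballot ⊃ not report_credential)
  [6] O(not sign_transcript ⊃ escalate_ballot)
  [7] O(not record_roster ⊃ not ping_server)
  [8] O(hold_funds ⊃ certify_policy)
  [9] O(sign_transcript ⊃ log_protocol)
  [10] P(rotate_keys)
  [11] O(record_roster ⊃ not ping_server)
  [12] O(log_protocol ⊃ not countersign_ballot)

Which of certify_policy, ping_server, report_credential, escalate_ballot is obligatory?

escalate_ballot

By case analysis on not record_roster: premise 7 gives O(not record_roster ⊃ not ping_server) and premise 11 gives O(record_roster ⊃ not ping_server), so O(not ping_server) either way.
Premise 1 is O(not vacate_premises ⊃ ping_server); contrapositively O(not ping_server ⊃ vacate_premises). Since O(not ping_server) holds, K gives O(vacate_premises).
From O(vacate_premises) and premise 4, O(vacate_premises ⊃ countersign_ballot), we obtain O(countersign_ballot).
The contrapositive of premise 12 (O(log_protocol ⊃ not countersign_ballot)) is O(countersign_ballot ⊃ not log_protocol), and O(countersign_ballot) is already established, so O(not log_protocol).
Premise 9, O(sign_transcript ⊃ log_protocol), contraposes to O(not log_protocol ⊃ not sign_transcript); with O(not log_protocol) we get O(not sign_transcript).
Premise 6 is O(not sign_transcript ⊃ escalate_ballot); since O(not sign_transcript), deontic closure gives O(escalate_ballot).
So O(escalate_ballot) holds — escalate_ballot is obligatory. None of the other listed options is made obligatory by any chain of premises.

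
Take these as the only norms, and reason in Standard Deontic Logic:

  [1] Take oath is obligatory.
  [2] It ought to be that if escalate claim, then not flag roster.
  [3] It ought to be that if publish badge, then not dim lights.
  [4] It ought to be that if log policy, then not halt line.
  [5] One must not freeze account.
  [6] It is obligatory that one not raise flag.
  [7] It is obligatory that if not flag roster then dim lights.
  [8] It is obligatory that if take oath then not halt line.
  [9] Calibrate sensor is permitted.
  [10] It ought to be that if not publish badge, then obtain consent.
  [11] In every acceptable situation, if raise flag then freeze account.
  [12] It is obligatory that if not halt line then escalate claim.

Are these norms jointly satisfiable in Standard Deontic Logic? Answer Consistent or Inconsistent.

Premise 11 is O(raise_flag → freeze_account), but O(raise_flag) is not derivable from the premises, so it does not yield O(freeze_account).
So O(freeze_account) is not derivable, and the apparent clash with O(¬freeze_account) does not arise.
A world satisfying every obligation exists (e.g. calibrate_sensor=false, dim_lights=true, escalate_claim=true, flag_roster=false, freeze_account=false, halt_line=false, log_policy=false, obtain_consent=true, publish_badge=false, raise_flag=false, take_oath=true); no atom is both obligatory and forbidden, so the set is consistent.

Consistent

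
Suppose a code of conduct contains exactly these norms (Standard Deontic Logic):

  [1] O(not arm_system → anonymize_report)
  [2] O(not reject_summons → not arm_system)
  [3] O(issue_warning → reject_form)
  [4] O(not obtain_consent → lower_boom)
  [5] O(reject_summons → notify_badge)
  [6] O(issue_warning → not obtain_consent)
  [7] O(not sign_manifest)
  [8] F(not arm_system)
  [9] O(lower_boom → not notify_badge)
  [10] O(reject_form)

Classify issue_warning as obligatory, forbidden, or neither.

Premise 8 is F(not arm_system), i.e. O(arm_system).
Premise 2, O(not reject_summons → not arm_system), contraposes to O(arm_system → reject_summons); with O(arm_system) we get O(reject_summons).
With premise 5, O(reject_summons → notify_badge), the K-axiom yields O(notify_badge).
Premise 9, O(lower_boom → not notify_badge), contraposes to O(notify_badge → not lower_boom); with O(notify_badge) we get O(not lower_boom).
Premise 4, O(not obtain_consent → lower_boom), contraposes to O(not lower_boom → obtain_consent); with O(not lower_boom) we get O(obtain_consent).
The contrapositive of premise 6 (O(issue_warning → not obtain_consent)) is O(obtain_consent → not issue_warning), and O(obtain_consent) is already established, so O(not issue_warning).
Premises 1, 3, 7, 10 do not contribute to this derivation.
Thus O(not issue_warning), which is F(issue_warning): issue_warning is forbidden.

Forbidden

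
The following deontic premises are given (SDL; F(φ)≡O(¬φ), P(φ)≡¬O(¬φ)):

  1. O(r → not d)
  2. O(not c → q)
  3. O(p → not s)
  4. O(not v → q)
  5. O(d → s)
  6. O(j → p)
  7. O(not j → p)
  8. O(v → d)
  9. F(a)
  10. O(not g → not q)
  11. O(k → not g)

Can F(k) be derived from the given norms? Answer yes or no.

Yes

Premises 7 and 6 cover both cases: O(not j → p) and O(j → p). Since not j ∨ j is a tautology, O(p) follows.
With premise 3, O(p → not s), the K-axiom yields O(not s).
Premise 5, O(d → s), contraposes to O(not s → not d); with O(not s) we get O(not d).
The contrapositive of premise 8 (O(v → d)) is O(not d → not v), and O(not d) is already established, so O(not v).
From O(not v) and premise 4, O(not v → q), we obtain O(q).
Premise 10, O(not g → not q), contraposes to O(q → g); with O(q) we get O(g).
Premise 11 is O(k → not g); contrapositively O(g → not k). Since O(g) holds, K gives O(not k).
Premises 1, 2, 9 do not contribute to this derivation.
So O(not k) holds, i.e. F(k). The claim follows.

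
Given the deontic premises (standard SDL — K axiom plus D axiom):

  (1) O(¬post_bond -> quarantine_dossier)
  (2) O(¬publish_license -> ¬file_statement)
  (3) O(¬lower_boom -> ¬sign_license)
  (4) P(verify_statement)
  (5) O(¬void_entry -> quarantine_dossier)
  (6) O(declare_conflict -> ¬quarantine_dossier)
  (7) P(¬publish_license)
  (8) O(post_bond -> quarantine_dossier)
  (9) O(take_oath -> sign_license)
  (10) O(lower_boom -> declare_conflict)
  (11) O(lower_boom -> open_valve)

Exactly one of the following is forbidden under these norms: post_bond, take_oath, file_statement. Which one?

Premises 8 and 1 cover both cases: O(post_bond -> quarantine_dossier) and O(¬post_bond -> quarantine_dossier). Since post_bond ∨ ¬post_bond is a tautology, O(quarantine_dossier) follows.
The contrapositive of premise 6 (O(declare_conflict -> ¬quarantine_dossier)) is O(quarantine_dossier -> ¬declare_conflict), and O(quarantine_dossier) is already established, so O(¬declare_conflict).
The contrapositive of premise 10 (O(lower_boom -> declare_conflict)) is O(¬declare_conflict -> ¬lower_boom), and O(¬declare_conflict) is already established, so O(¬lower_boom).
Applying K to premise 3 (O(¬lower_boom -> ¬sign_license)) and O(¬lower_boom) yields O(¬sign_license).
The contrapositive of premise 9 (O(take_oath -> sign_license)) is O(¬sign_license -> ¬take_oath), and O(¬sign_license) is already established, so O(¬take_oath).
So O(¬take_oath) holds, i.e. take_oath is forbidden. None of the other listed options is forbidden under the premises.

take_oath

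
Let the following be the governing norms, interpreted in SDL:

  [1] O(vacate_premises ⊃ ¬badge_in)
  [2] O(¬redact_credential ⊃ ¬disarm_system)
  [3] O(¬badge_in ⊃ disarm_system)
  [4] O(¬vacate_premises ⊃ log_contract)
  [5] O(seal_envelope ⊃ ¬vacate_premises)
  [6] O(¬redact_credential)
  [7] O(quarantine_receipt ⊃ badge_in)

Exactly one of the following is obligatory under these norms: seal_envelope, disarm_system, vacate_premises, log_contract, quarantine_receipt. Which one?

log_contract

Premise 6 states O(¬redact_credential) outright.
Applying K to premise 2 (O(¬redact_credential ⊃ ¬disarm_system)) and O(¬redact_credential) yields O(¬disarm_system).
Premise 3, O(¬badge_in ⊃ disarm_system), contraposes to O(¬disarm_system ⊃ badge_in); with O(¬disarm_system) we get O(badge_in).
The contrapositive of premise 1 (O(vacate_premises ⊃ ¬badge_in)) is O(badge_in ⊃ ¬vacate_premises), and O(badge_in) is already established, so O(¬vacate_premises).
With premise 4, O(¬vacate_premises ⊃ log_contract), the K-axiom yields O(log_contract).
So O(log_contract) holds — log_contract is obligatory. None of the other listed options is made obligatory by any chain of premises.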